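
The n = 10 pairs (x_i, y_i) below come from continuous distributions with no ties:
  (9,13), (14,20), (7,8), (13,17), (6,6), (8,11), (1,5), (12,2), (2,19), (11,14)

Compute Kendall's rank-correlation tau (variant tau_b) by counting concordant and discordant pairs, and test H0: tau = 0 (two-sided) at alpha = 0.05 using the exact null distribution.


Step 1: Enumerate the 45 unordered pairs (i,j) with i<j and classify each by sign(x_j-x_i) * sign(y_j-y_i).
  (1,2):dx=+5,dy=+7->C; (1,3):dx=-2,dy=-5->C; (1,4):dx=+4,dy=+4->C; (1,5):dx=-3,dy=-7->C
  (1,6):dx=-1,dy=-2->C; (1,7):dx=-8,dy=-8->C; (1,8):dx=+3,dy=-11->D; (1,9):dx=-7,dy=+6->D
  (1,10):dx=+2,dy=+1->C; (2,3):dx=-7,dy=-12->C; (2,4):dx=-1,dy=-3->C; (2,5):dx=-8,dy=-14->C
  (2,6):dx=-6,dy=-9->C; (2,7):dx=-13,dy=-15->C; (2,8):dx=-2,dy=-18->C; (2,9):dx=-12,dy=-1->C
  (2,10):dx=-3,dy=-6->C; (3,4):dx=+6,dy=+9->C; (3,5):dx=-1,dy=-2->C; (3,6):dx=+1,dy=+3->C
  (3,7):dx=-6,dy=-3->C; (3,8):dx=+5,dy=-6->D; (3,9):dx=-5,dy=+11->D; (3,10):dx=+4,dy=+6->C
  (4,5):dx=-7,dy=-11->C; (4,6):dx=-5,dy=-6->C; (4,7):dx=-12,dy=-12->C; (4,8):dx=-1,dy=-15->C
  (4,9):dx=-11,dy=+2->D; (4,10):dx=-2,dy=-3->C; (5,6):dx=+2,dy=+5->C; (5,7):dx=-5,dy=-1->C
  (5,8):dx=+6,dy=-4->D; (5,9):dx=-4,dy=+13->D; (5,10):dx=+5,dy=+8->C; (6,7):dx=-7,dy=-6->C
  (6,8):dx=+4,dy=-9->D; (6,9):dx=-6,dy=+8->D; (6,10):dx=+3,dy=+3->C; (7,8):dx=+11,dy=-3->D
  (7,9):dx=+1,dy=+14->C; (7,10):dx=+10,dy=+9->C; (8,9):dx=-10,dy=+17->D; (8,10):dx=-1,dy=+12->D
  (9,10):dx=+9,dy=-5->D
Step 2: C = 32, D = 13, total pairs = 45.
Step 3: tau = (C - D)/(n(n-1)/2) = (32 - 13)/45 = 0.422222.
Step 4: Exact two-sided p-value (enumerate n! = 3628800 permutations of y under H0): p = 0.108313.
Step 5: alpha = 0.05. fail to reject H0.

tau_b = 0.4222 (C=32, D=13), p = 0.108313, fail to reject H0.


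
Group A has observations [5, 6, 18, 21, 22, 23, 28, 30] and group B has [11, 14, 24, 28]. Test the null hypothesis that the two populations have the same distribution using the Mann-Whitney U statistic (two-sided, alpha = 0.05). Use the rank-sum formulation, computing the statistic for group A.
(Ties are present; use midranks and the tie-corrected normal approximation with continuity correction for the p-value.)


Step 1: Combine and sort all 12 observations; assign midranks.
sorted (value, group): (5,X), (6,X), (11,Y), (14,Y), (18,X), (21,X), (22,X), (23,X), (24,Y), (28,X), (28,Y), (30,X)
ranks: 5->1, 6->2, 11->3, 14->4, 18->5, 21->6, 22->7, 23->8, 24->9, 28->10.5, 28->10.5, 30->12
Step 2: Rank sum for X: R1 = 1 + 2 + 5 + 6 + 7 + 8 + 10.5 + 12 = 51.5.
Step 3: U_X = R1 - n1(n1+1)/2 = 51.5 - 8*9/2 = 51.5 - 36 = 15.5.
       U_Y = n1*n2 - U_X = 32 - 15.5 = 16.5.
Step 4: Ties are present, so use the tie-corrected normal approximation (with continuity correction) for the p-value.
Step 5: p-value = 1.000000; compare to alpha = 0.05. fail to reject H0.

U_X = 15.5, p = 1.000000, fail to reject H0 at alpha = 0.05.


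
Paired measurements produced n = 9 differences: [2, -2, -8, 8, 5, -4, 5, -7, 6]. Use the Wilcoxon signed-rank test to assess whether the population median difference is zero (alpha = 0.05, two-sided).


Step 1: Drop any zero differences (none here) and take |d_i|.
|d| = [2, 2, 8, 8, 5, 4, 5, 7, 6]
Step 2: Midrank |d_i| (ties get averaged ranks).
ranks: |2|->1.5, |2|->1.5, |8|->8.5, |8|->8.5, |5|->4.5, |4|->3, |5|->4.5, |7|->7, |6|->6
Step 3: Attach original signs; sum ranks with positive sign and with negative sign.
W+ = 1.5 + 8.5 + 4.5 + 4.5 + 6 = 25
W- = 1.5 + 8.5 + 3 + 7 = 20
(Check: W+ + W- = 45 should equal n(n+1)/2 = 45.)
Step 4: Test statistic W = min(W+, W-) = 20.
Step 5: Ties in |d|, so use the tie-corrected normal approximation.
        E[W] = n(n+1)/4 = 9*10/4 = 22.5.
        Tie groups: |d|=2 (t=2), |d|=5 (t=2), |d|=8 (t=2); sum(t^3 - t) = 18.
        Var[W] = n(n+1)(2n+1)/24 - sum(t^3-t)/48 = 1710/24 - 18/48 = 70.875.
        z = (W - E[W]) / sqrt(Var[W]) = (20 - 22.5) / 8.4187 = -0.2970.
        Two-sided p = 2*Phi(z) = 0.766499.
Step 6: alpha = 0.05. fail to reject H0.

W+ = 25, W- = 20, W = min = 20, p = 0.766499, fail to reject H0.


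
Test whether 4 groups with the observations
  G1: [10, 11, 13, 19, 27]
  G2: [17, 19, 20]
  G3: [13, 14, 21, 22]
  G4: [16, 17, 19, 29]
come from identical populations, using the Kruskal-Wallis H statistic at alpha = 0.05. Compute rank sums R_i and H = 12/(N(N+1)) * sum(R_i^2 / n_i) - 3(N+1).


Step 1: Combine all N = 16 observations and assign midranks.
sorted (value, group, rank): (10,G1,1), (11,G1,2), (13,G1,3.5), (13,G3,3.5), (14,G3,5), (16,G4,6), (17,G2,7.5), (17,G4,7.5), (19,G1,10), (19,G2,10), (19,G4,10), (20,G2,12), (21,G3,13), (22,G3,14), (27,G1,15), (29,G4,16)
Step 2: Sum ranks within each group.
R_1 = 31.5 (n_1 = 5)
R_2 = 29.5 (n_2 = 3)
R_3 = 35.5 (n_3 = 4)
R_4 = 39.5 (n_4 = 4)
Step 3: H = 12/(N(N+1)) * sum(R_i^2/n_i) - 3(N+1)
     = 12/(16*17) * (31.5^2/5 + 29.5^2/3 + 35.5^2/4 + 39.5^2/4) - 3*17
     = 0.044118 * 1193.66 - 51
     = 1.661397.
Step 4: Ties present; correction factor C = 1 - 36/(16^3 - 16) = 0.991176. Corrected H = 1.661397 / 0.991176 = 1.676187.
Step 5: Under H0, H ~ chi^2(3); p-value = 0.642241.
Step 6: alpha = 0.05. fail to reject H0.

H = 1.6762, df = 3, p = 0.642241, fail to reject H0.


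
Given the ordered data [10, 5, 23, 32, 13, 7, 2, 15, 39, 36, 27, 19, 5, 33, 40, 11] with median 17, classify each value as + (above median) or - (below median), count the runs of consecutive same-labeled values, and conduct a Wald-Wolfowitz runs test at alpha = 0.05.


Step 1: Compute median = 17; label A = above, B = below.
Labels in order: BBAABBBBAAAABAAB  (n_A = 8, n_B = 8)
Step 2: Count runs R = 7.
Step 3: Under H0 (random ordering), E[R] = 2*n_A*n_B/(n_A+n_B) + 1 = 2*8*8/16 + 1 = 9.0000.
        Var[R] = 2*n_A*n_B*(2*n_A*n_B - n_A - n_B) / ((n_A+n_B)^2 * (n_A+n_B-1)) = 14336/3840 = 3.7333.
        SD[R] = 1.9322.
Step 4: Continuity-corrected z = (R + 0.5 - E[R]) / SD[R] = (7 + 0.5 - 9.0000) / 1.9322 = -0.7763.
Step 5: Two-sided p-value via normal approximation = 2*(1 - Phi(|z|)) = 0.437558.
Step 6: alpha = 0.05. fail to reject H0.

R = 7, z = -0.7763, p = 0.437558, fail to reject H0.


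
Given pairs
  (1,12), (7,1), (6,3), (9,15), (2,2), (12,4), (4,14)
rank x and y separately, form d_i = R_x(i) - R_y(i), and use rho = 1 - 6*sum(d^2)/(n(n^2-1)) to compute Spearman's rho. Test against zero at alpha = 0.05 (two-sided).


Step 1: Rank x and y separately (midranks; no ties here).
rank(x): 1->1, 7->5, 6->4, 9->6, 2->2, 12->7, 4->3
rank(y): 12->5, 1->1, 3->3, 15->7, 2->2, 4->4, 14->6
Step 2: d_i = R_x(i) - R_y(i); compute d_i^2.
  (1-5)^2=16, (5-1)^2=16, (4-3)^2=1, (6-7)^2=1, (2-2)^2=0, (7-4)^2=9, (3-6)^2=9
sum(d^2) = 52.
Step 3: rho = 1 - 6*52 / (7*(7^2 - 1)) = 1 - 312/336 = 0.071429.
Step 4: Under H0, t = rho * sqrt((n-2)/(1-rho^2)) = 0.1601 ~ t(5).
Step 5: Two-sided p-value from the t-distribution with 5 df = 0.879048.
Step 6: alpha = 0.05. fail to reject H0.

rho = 0.0714, p = 0.879048, fail to reject H0 at alpha = 0.05.


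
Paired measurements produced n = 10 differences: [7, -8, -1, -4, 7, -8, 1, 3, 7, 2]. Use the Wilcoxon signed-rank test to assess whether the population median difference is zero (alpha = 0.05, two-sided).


Step 1: Drop any zero differences (none here) and take |d_i|.
|d| = [7, 8, 1, 4, 7, 8, 1, 3, 7, 2]
Step 2: Midrank |d_i| (ties get averaged ranks).
ranks: |7|->7, |8|->9.5, |1|->1.5, |4|->5, |7|->7, |8|->9.5, |1|->1.5, |3|->4, |7|->7, |2|->3
Step 3: Attach original signs; sum ranks with positive sign and with negative sign.
W+ = 7 + 7 + 1.5 + 4 + 7 + 3 = 29.5
W- = 9.5 + 1.5 + 5 + 9.5 = 25.5
(Check: W+ + W- = 55 should equal n(n+1)/2 = 55.)
Step 4: Test statistic W = min(W+, W-) = 25.5.
Step 5: Ties in |d|, so use the tie-corrected normal approximation.
        E[W] = n(n+1)/4 = 10*11/4 = 27.5.
        Tie groups: |d|=1 (t=2), |d|=7 (t=3), |d|=8 (t=2); sum(t^3 - t) = 36.
        Var[W] = n(n+1)(2n+1)/24 - sum(t^3-t)/48 = 2310/24 - 36/48 = 95.5.
        z = (W - E[W]) / sqrt(Var[W]) = (25.5 - 27.5) / 9.7724 = -0.2047.
        Two-sided p = 2*Phi(z) = 0.837839.
Step 6: alpha = 0.05. fail to reject H0.

W+ = 29.5, W- = 25.5, W = min = 25.5, p = 0.837839, fail to reject H0.


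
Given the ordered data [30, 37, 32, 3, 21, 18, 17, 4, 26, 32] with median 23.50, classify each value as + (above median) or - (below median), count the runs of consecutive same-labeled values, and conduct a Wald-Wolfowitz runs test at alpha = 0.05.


Step 1: Compute median = 23.50; label A = above, B = below.
Labels in order: AAABBBBBAA  (n_A = 5, n_B = 5)
Step 2: Count runs R = 3.
Step 3: Under H0 (random ordering), E[R] = 2*n_A*n_B/(n_A+n_B) + 1 = 2*5*5/10 + 1 = 6.0000.
        Var[R] = 2*n_A*n_B*(2*n_A*n_B - n_A - n_B) / ((n_A+n_B)^2 * (n_A+n_B-1)) = 2000/900 = 2.2222.
        SD[R] = 1.4907.
Step 4: Continuity-corrected z = (R + 0.5 - E[R]) / SD[R] = (3 + 0.5 - 6.0000) / 1.4907 = -1.6771.
Step 5: Two-sided p-value via normal approximation = 2*(1 - Phi(|z|)) = 0.093533.
Step 6: alpha = 0.05. fail to reject H0.

R = 3, z = -1.6771, p = 0.093533, fail to reject H0.


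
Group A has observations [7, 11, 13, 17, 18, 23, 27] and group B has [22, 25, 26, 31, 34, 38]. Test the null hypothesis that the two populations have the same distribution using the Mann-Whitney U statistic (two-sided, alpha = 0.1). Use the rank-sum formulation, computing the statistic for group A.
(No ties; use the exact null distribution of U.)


Step 1: Combine and sort all 13 observations; assign midranks.
sorted (value, group): (7,X), (11,X), (13,X), (17,X), (18,X), (22,Y), (23,X), (25,Y), (26,Y), (27,X), (31,Y), (34,Y), (38,Y)
ranks: 7->1, 11->2, 13->3, 17->4, 18->5, 22->6, 23->7, 25->8, 26->9, 27->10, 31->11, 34->12, 38->13
Step 2: Rank sum for X: R1 = 1 + 2 + 3 + 4 + 5 + 7 + 10 = 32.
Step 3: U_X = R1 - n1(n1+1)/2 = 32 - 7*8/2 = 32 - 28 = 4.
       U_Y = n1*n2 - U_X = 42 - 4 = 38.
Step 4: No ties, so the exact null distribution of U (based on enumerating the C(13,7) = 1716 equally likely rank assignments) gives the two-sided p-value.
Step 5: p-value = 0.013986; compare to alpha = 0.1. reject H0.

U_X = 4, p = 0.013986, reject H0 at alpha = 0.1.


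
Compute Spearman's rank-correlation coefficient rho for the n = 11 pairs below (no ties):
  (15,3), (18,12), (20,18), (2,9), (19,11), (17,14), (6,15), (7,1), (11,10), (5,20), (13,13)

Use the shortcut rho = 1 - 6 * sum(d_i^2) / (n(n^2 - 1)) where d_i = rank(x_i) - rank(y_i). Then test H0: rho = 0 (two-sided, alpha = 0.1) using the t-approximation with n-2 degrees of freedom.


Step 1: Rank x and y separately (midranks; no ties here).
rank(x): 15->7, 18->9, 20->11, 2->1, 19->10, 17->8, 6->3, 7->4, 11->5, 5->2, 13->6
rank(y): 3->2, 12->6, 18->10, 9->3, 11->5, 14->8, 15->9, 1->1, 10->4, 20->11, 13->7
Step 2: d_i = R_x(i) - R_y(i); compute d_i^2.
  (7-2)^2=25, (9-6)^2=9, (11-10)^2=1, (1-3)^2=4, (10-5)^2=25, (8-8)^2=0, (3-9)^2=36, (4-1)^2=9, (5-4)^2=1, (2-11)^2=81, (6-7)^2=1
sum(d^2) = 192.
Step 3: rho = 1 - 6*192 / (11*(11^2 - 1)) = 1 - 1152/1320 = 0.127273.
Step 4: Under H0, t = rho * sqrt((n-2)/(1-rho^2)) = 0.3849 ~ t(9).
Step 5: Two-sided p-value from the t-distribution with 9 df = 0.709215.
Step 6: alpha = 0.1. fail to reject H0.

rho = 0.1273, p = 0.709215, fail to reject H0 at alpha = 0.1.


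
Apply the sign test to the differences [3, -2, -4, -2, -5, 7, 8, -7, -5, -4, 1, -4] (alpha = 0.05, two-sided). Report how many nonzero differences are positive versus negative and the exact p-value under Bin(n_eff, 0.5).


Step 1: Discard zero differences. Original n = 12; n_eff = number of nonzero differences = 12.
Nonzero differences (with sign): +3, -2, -4, -2, -5, +7, +8, -7, -5, -4, +1, -4
Step 2: Count signs: positive = 4, negative = 8.
Step 3: Under H0: P(positive) = 0.5, so the number of positives S ~ Bin(12, 0.5).
Step 4: Two-sided exact p-value = sum of Bin(12,0.5) probabilities at or below the observed probability = 0.387695.
Step 5: alpha = 0.05. fail to reject H0.

n_eff = 12, pos = 4, neg = 8, p = 0.387695, fail to reject H0.


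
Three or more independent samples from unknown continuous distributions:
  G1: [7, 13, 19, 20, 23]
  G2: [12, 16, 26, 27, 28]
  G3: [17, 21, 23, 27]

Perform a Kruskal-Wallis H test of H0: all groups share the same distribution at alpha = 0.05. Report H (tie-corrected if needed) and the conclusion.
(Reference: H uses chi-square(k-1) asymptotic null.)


Step 1: Combine all N = 14 observations and assign midranks.
sorted (value, group, rank): (7,G1,1), (12,G2,2), (13,G1,3), (16,G2,4), (17,G3,5), (19,G1,6), (20,G1,7), (21,G3,8), (23,G1,9.5), (23,G3,9.5), (26,G2,11), (27,G2,12.5), (27,G3,12.5), (28,G2,14)
Step 2: Sum ranks within each group.
R_1 = 26.5 (n_1 = 5)
R_2 = 43.5 (n_2 = 5)
R_3 = 35 (n_3 = 4)
Step 3: H = 12/(N(N+1)) * sum(R_i^2/n_i) - 3(N+1)
     = 12/(14*15) * (26.5^2/5 + 43.5^2/5 + 35^2/4) - 3*15
     = 0.057143 * 825.15 - 45
     = 2.151429.
Step 4: Ties present; correction factor C = 1 - 12/(14^3 - 14) = 0.995604. Corrected H = 2.151429 / 0.995604 = 2.160927.
Step 5: Under H0, H ~ chi^2(2); p-value = 0.339438.
Step 6: alpha = 0.05. fail to reject H0.

H = 2.1609, df = 2, p = 0.339438, fail to reject H0.


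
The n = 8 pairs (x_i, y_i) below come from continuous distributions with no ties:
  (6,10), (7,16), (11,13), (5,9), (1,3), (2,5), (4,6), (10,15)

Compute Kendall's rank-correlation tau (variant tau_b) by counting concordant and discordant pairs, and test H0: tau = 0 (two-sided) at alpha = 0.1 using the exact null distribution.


Step 1: Enumerate the 28 unordered pairs (i,j) with i<j and classify each by sign(x_j-x_i) * sign(y_j-y_i).
  (1,2):dx=+1,dy=+6->C; (1,3):dx=+5,dy=+3->C; (1,4):dx=-1,dy=-1->C; (1,5):dx=-5,dy=-7->C
  (1,6):dx=-4,dy=-5->C; (1,7):dx=-2,dy=-4->C; (1,8):dx=+4,dy=+5->C; (2,3):dx=+4,dy=-3->D
  (2,4):dx=-2,dy=-7->C; (2,5):dx=-6,dy=-13->C; (2,6):dx=-5,dy=-11->C; (2,7):dx=-3,dy=-10->C
  (2,8):dx=+3,dy=-1->D; (3,4):dx=-6,dy=-4->C; (3,5):dx=-10,dy=-10->C; (3,6):dx=-9,dy=-8->C
  (3,7):dx=-7,dy=-7->C; (3,8):dx=-1,dy=+2->D; (4,5):dx=-4,dy=-6->C; (4,6):dx=-3,dy=-4->C
  (4,7):dx=-1,dy=-3->C; (4,8):dx=+5,dy=+6->C; (5,6):dx=+1,dy=+2->C; (5,7):dx=+3,dy=+3->C
  (5,8):dx=+9,dy=+12->C; (6,7):dx=+2,dy=+1->C; (6,8):dx=+8,dy=+10->C; (7,8):dx=+6,dy=+9->C
Step 2: C = 25, D = 3, total pairs = 28.
Step 3: tau = (C - D)/(n(n-1)/2) = (25 - 3)/28 = 0.785714.
Step 4: Exact two-sided p-value (enumerate n! = 40320 permutations of y under H0): p = 0.005506.
Step 5: alpha = 0.1. reject H0.

tau_b = 0.7857 (C=25, D=3), p = 0.005506, reject H0.


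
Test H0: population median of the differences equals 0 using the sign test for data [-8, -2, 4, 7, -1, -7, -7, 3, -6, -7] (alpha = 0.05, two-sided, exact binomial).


Step 1: Discard zero differences. Original n = 10; n_eff = number of nonzero differences = 10.
Nonzero differences (with sign): -8, -2, +4, +7, -1, -7, -7, +3, -6, -7
Step 2: Count signs: positive = 3, negative = 7.
Step 3: Under H0: P(positive) = 0.5, so the number of positives S ~ Bin(10, 0.5).
Step 4: Two-sided exact p-value = sum of Bin(10,0.5) probabilities at or below the observed probability = 0.343750.
Step 5: alpha = 0.05. fail to reject H0.

n_eff = 10, pos = 3, neg = 7, p = 0.343750, fail to reject H0.


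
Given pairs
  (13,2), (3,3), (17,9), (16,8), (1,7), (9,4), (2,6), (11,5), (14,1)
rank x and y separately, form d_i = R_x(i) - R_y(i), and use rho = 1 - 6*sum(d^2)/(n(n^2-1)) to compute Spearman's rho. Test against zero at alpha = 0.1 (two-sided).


Step 1: Rank x and y separately (midranks; no ties here).
rank(x): 13->6, 3->3, 17->9, 16->8, 1->1, 9->4, 2->2, 11->5, 14->7
rank(y): 2->2, 3->3, 9->9, 8->8, 7->7, 4->4, 6->6, 5->5, 1->1
Step 2: d_i = R_x(i) - R_y(i); compute d_i^2.
  (6-2)^2=16, (3-3)^2=0, (9-9)^2=0, (8-8)^2=0, (1-7)^2=36, (4-4)^2=0, (2-6)^2=16, (5-5)^2=0, (7-1)^2=36
sum(d^2) = 104.
Step 3: rho = 1 - 6*104 / (9*(9^2 - 1)) = 1 - 624/720 = 0.133333.
Step 4: Under H0, t = rho * sqrt((n-2)/(1-rho^2)) = 0.3559 ~ t(7).
Step 5: Two-sided p-value from the t-distribution with 7 df = 0.732368.
Step 6: alpha = 0.1. fail to reject H0.

rho = 0.1333, p = 0.732368, fail to reject H0 at alpha = 0.1.


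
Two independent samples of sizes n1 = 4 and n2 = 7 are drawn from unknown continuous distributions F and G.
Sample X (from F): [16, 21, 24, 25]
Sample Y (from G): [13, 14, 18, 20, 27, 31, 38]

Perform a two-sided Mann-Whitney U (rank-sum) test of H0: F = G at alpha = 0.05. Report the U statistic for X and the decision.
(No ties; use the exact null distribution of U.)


Step 1: Combine and sort all 11 observations; assign midranks.
sorted (value, group): (13,Y), (14,Y), (16,X), (18,Y), (20,Y), (21,X), (24,X), (25,X), (27,Y), (31,Y), (38,Y)
ranks: 13->1, 14->2, 16->3, 18->4, 20->5, 21->6, 24->7, 25->8, 27->9, 31->10, 38->11
Step 2: Rank sum for X: R1 = 3 + 6 + 7 + 8 = 24.
Step 3: U_X = R1 - n1(n1+1)/2 = 24 - 4*5/2 = 24 - 10 = 14.
       U_Y = n1*n2 - U_X = 28 - 14 = 14.
Step 4: No ties, so the exact null distribution of U (based on enumerating the C(11,4) = 330 equally likely rank assignments) gives the two-sided p-value.
Step 5: p-value = 1.000000; compare to alpha = 0.05. fail to reject H0.

U_X = 14, p = 1.000000, fail to reject H0 at alpha = 0.05.


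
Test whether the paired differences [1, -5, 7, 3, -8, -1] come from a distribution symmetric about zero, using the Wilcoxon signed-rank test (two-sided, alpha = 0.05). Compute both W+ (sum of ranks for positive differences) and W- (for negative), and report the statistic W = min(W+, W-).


Step 1: Drop any zero differences (none here) and take |d_i|.
|d| = [1, 5, 7, 3, 8, 1]
Step 2: Midrank |d_i| (ties get averaged ranks).
ranks: |1|->1.5, |5|->4, |7|->5, |3|->3, |8|->6, |1|->1.5
Step 3: Attach original signs; sum ranks with positive sign and with negative sign.
W+ = 1.5 + 5 + 3 = 9.5
W- = 4 + 6 + 1.5 = 11.5
(Check: W+ + W- = 21 should equal n(n+1)/2 = 21.)
Step 4: Test statistic W = min(W+, W-) = 9.5.
Step 5: Ties in |d|, so use the tie-corrected normal approximation.
        E[W] = n(n+1)/4 = 6*7/4 = 10.5.
        Tie groups: |d|=1 (t=2); sum(t^3 - t) = 6.
        Var[W] = n(n+1)(2n+1)/24 - sum(t^3-t)/48 = 546/24 - 6/48 = 22.625.
        z = (W - E[W]) / sqrt(Var[W]) = (9.5 - 10.5) / 4.7566 = -0.2102.
        Two-sided p = 2*Phi(z) = 0.833484.
Step 6: alpha = 0.05. fail to reject H0.

W+ = 9.5, W- = 11.5, W = min = 9.5, p = 0.833484, fail to reject H0.


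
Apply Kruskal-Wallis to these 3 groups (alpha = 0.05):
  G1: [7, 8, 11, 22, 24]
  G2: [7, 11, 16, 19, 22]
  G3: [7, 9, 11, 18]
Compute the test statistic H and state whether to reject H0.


Step 1: Combine all N = 14 observations and assign midranks.
sorted (value, group, rank): (7,G1,2), (7,G2,2), (7,G3,2), (8,G1,4), (9,G3,5), (11,G1,7), (11,G2,7), (11,G3,7), (16,G2,9), (18,G3,10), (19,G2,11), (22,G1,12.5), (22,G2,12.5), (24,G1,14)
Step 2: Sum ranks within each group.
R_1 = 39.5 (n_1 = 5)
R_2 = 41.5 (n_2 = 5)
R_3 = 24 (n_3 = 4)
Step 3: H = 12/(N(N+1)) * sum(R_i^2/n_i) - 3(N+1)
     = 12/(14*15) * (39.5^2/5 + 41.5^2/5 + 24^2/4) - 3*15
     = 0.057143 * 800.5 - 45
     = 0.742857.
Step 4: Ties present; correction factor C = 1 - 54/(14^3 - 14) = 0.980220. Corrected H = 0.742857 / 0.980220 = 0.757848.
Step 5: Under H0, H ~ chi^2(2); p-value = 0.684598.
Step 6: alpha = 0.05. fail to reject H0.

H = 0.7578, df = 2, p = 0.684598, fail to reject H0.


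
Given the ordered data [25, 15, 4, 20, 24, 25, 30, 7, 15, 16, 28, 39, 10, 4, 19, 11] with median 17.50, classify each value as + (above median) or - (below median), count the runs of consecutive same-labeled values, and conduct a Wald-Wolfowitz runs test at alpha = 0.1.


Step 1: Compute median = 17.50; label A = above, B = below.
Labels in order: ABBAAAABBBAABBAB  (n_A = 8, n_B = 8)
Step 2: Count runs R = 8.
Step 3: Under H0 (random ordering), E[R] = 2*n_A*n_B/(n_A+n_B) + 1 = 2*8*8/16 + 1 = 9.0000.
        Var[R] = 2*n_A*n_B*(2*n_A*n_B - n_A - n_B) / ((n_A+n_B)^2 * (n_A+n_B-1)) = 14336/3840 = 3.7333.
        SD[R] = 1.9322.
Step 4: Continuity-corrected z = (R + 0.5 - E[R]) / SD[R] = (8 + 0.5 - 9.0000) / 1.9322 = -0.2588.
Step 5: Two-sided p-value via normal approximation = 2*(1 - Phi(|z|)) = 0.795809.
Step 6: alpha = 0.1. fail to reject H0.

R = 8, z = -0.2588, p = 0.795809, fail to reject H0.


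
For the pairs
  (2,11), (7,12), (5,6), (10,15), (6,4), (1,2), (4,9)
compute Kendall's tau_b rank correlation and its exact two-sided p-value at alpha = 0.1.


Step 1: Enumerate the 21 unordered pairs (i,j) with i<j and classify each by sign(x_j-x_i) * sign(y_j-y_i).
  (1,2):dx=+5,dy=+1->C; (1,3):dx=+3,dy=-5->D; (1,4):dx=+8,dy=+4->C; (1,5):dx=+4,dy=-7->D
  (1,6):dx=-1,dy=-9->C; (1,7):dx=+2,dy=-2->D; (2,3):dx=-2,dy=-6->C; (2,4):dx=+3,dy=+3->C
  (2,5):dx=-1,dy=-8->C; (2,6):dx=-6,dy=-10->C; (2,7):dx=-3,dy=-3->C; (3,4):dx=+5,dy=+9->C
  (3,5):dx=+1,dy=-2->D; (3,6):dx=-4,dy=-4->C; (3,7):dx=-1,dy=+3->D; (4,5):dx=-4,dy=-11->C
  (4,6):dx=-9,dy=-13->C; (4,7):dx=-6,dy=-6->C; (5,6):dx=-5,dy=-2->C; (5,7):dx=-2,dy=+5->D
  (6,7):dx=+3,dy=+7->C
Step 2: C = 15, D = 6, total pairs = 21.
Step 3: tau = (C - D)/(n(n-1)/2) = (15 - 6)/21 = 0.428571.
Step 4: Exact two-sided p-value (enumerate n! = 5040 permutations of y under H0): p = 0.238889.
Step 5: alpha = 0.1. fail to reject H0.

tau_b = 0.4286 (C=15, D=6), p = 0.238889, fail to reject H0.


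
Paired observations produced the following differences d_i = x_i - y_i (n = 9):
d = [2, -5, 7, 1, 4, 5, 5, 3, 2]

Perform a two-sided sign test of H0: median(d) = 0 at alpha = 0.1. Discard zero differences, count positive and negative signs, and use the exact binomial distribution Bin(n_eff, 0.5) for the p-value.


Step 1: Discard zero differences. Original n = 9; n_eff = number of nonzero differences = 9.
Nonzero differences (with sign): +2, -5, +7, +1, +4, +5, +5, +3, +2
Step 2: Count signs: positive = 8, negative = 1.
Step 3: Under H0: P(positive) = 0.5, so the number of positives S ~ Bin(9, 0.5).
Step 4: Two-sided exact p-value = sum of Bin(9,0.5) probabilities at or below the observed probability = 0.039062.
Step 5: alpha = 0.1. reject H0.

n_eff = 9, pos = 8, neg = 1, p = 0.039062, reject H0.


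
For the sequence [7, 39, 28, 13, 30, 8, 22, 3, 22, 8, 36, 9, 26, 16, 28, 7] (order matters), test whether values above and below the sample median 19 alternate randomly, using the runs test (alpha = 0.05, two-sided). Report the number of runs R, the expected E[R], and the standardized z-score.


Step 1: Compute median = 19; label A = above, B = below.
Labels in order: BAABABABABABABAB  (n_A = 8, n_B = 8)
Step 2: Count runs R = 15.
Step 3: Under H0 (random ordering), E[R] = 2*n_A*n_B/(n_A+n_B) + 1 = 2*8*8/16 + 1 = 9.0000.
        Var[R] = 2*n_A*n_B*(2*n_A*n_B - n_A - n_B) / ((n_A+n_B)^2 * (n_A+n_B-1)) = 14336/3840 = 3.7333.
        SD[R] = 1.9322.
Step 4: Continuity-corrected z = (R - 0.5 - E[R]) / SD[R] = (15 - 0.5 - 9.0000) / 1.9322 = 2.8465.
Step 5: Two-sided p-value via normal approximation = 2*(1 - Phi(|z|)) = 0.004420.
Step 6: alpha = 0.05. reject H0.

R = 15, z = 2.8465, p = 0.004420, reject H0.


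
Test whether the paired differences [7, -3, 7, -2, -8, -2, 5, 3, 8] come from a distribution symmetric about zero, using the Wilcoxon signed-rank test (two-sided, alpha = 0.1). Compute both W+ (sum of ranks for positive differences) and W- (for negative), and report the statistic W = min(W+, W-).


Step 1: Drop any zero differences (none here) and take |d_i|.
|d| = [7, 3, 7, 2, 8, 2, 5, 3, 8]
Step 2: Midrank |d_i| (ties get averaged ranks).
ranks: |7|->6.5, |3|->3.5, |7|->6.5, |2|->1.5, |8|->8.5, |2|->1.5, |5|->5, |3|->3.5, |8|->8.5
Step 3: Attach original signs; sum ranks with positive sign and with negative sign.
W+ = 6.5 + 6.5 + 5 + 3.5 + 8.5 = 30
W- = 3.5 + 1.5 + 8.5 + 1.5 = 15
(Check: W+ + W- = 45 should equal n(n+1)/2 = 45.)
Step 4: Test statistic W = min(W+, W-) = 15.
Step 5: Ties in |d|, so use the tie-corrected normal approximation.
        E[W] = n(n+1)/4 = 9*10/4 = 22.5.
        Tie groups: |d|=2 (t=2), |d|=3 (t=2), |d|=7 (t=2), |d|=8 (t=2); sum(t^3 - t) = 24.
        Var[W] = n(n+1)(2n+1)/24 - sum(t^3-t)/48 = 1710/24 - 24/48 = 70.75.
        z = (W - E[W]) / sqrt(Var[W]) = (15 - 22.5) / 8.4113 = -0.8917.
        Two-sided p = 2*Phi(z) = 0.372577.
Step 6: alpha = 0.1. fail to reject H0.

W+ = 30, W- = 15, W = min = 15, p = 0.372577, fail to reject H0.


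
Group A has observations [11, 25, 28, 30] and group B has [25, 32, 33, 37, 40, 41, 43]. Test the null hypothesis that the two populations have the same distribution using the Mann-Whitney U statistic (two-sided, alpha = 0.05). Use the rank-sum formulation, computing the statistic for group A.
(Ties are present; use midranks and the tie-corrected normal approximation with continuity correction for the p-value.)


Step 1: Combine and sort all 11 observations; assign midranks.
sorted (value, group): (11,X), (25,X), (25,Y), (28,X), (30,X), (32,Y), (33,Y), (37,Y), (40,Y), (41,Y), (43,Y)
ranks: 11->1, 25->2.5, 25->2.5, 28->4, 30->5, 32->6, 33->7, 37->8, 40->9, 41->10, 43->11
Step 2: Rank sum for X: R1 = 1 + 2.5 + 4 + 5 = 12.5.
Step 3: U_X = R1 - n1(n1+1)/2 = 12.5 - 4*5/2 = 12.5 - 10 = 2.5.
       U_Y = n1*n2 - U_X = 28 - 2.5 = 25.5.
Step 4: Ties are present, so use the tie-corrected normal approximation (with continuity correction) for the p-value.
Step 5: p-value = 0.037202; compare to alpha = 0.05. reject H0.

U_X = 2.5, p = 0.037202, reject H0 at alpha = 0.05.


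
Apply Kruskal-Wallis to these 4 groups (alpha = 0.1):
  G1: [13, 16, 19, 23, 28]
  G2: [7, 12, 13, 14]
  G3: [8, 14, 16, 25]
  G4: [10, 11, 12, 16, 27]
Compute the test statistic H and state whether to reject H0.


Step 1: Combine all N = 18 observations and assign midranks.
sorted (value, group, rank): (7,G2,1), (8,G3,2), (10,G4,3), (11,G4,4), (12,G2,5.5), (12,G4,5.5), (13,G1,7.5), (13,G2,7.5), (14,G2,9.5), (14,G3,9.5), (16,G1,12), (16,G3,12), (16,G4,12), (19,G1,14), (23,G1,15), (25,G3,16), (27,G4,17), (28,G1,18)
Step 2: Sum ranks within each group.
R_1 = 66.5 (n_1 = 5)
R_2 = 23.5 (n_2 = 4)
R_3 = 39.5 (n_3 = 4)
R_4 = 41.5 (n_4 = 5)
Step 3: H = 12/(N(N+1)) * sum(R_i^2/n_i) - 3(N+1)
     = 12/(18*19) * (66.5^2/5 + 23.5^2/4 + 39.5^2/4 + 41.5^2/5) - 3*19
     = 0.035088 * 1757.03 - 57
     = 4.650000.
Step 4: Ties present; correction factor C = 1 - 42/(18^3 - 18) = 0.992776. Corrected H = 4.650000 / 0.992776 = 4.683836.
Step 5: Under H0, H ~ chi^2(3); p-value = 0.196467.
Step 6: alpha = 0.1. fail to reject H0.

H = 4.6838, df = 3, p = 0.196467, fail to reject H0.


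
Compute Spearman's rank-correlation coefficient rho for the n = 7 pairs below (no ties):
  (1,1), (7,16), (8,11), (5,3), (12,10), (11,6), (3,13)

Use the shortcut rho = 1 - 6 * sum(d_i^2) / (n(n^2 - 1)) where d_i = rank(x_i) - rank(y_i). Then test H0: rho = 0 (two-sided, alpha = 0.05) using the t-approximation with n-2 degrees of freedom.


Step 1: Rank x and y separately (midranks; no ties here).
rank(x): 1->1, 7->4, 8->5, 5->3, 12->7, 11->6, 3->2
rank(y): 1->1, 16->7, 11->5, 3->2, 10->4, 6->3, 13->6
Step 2: d_i = R_x(i) - R_y(i); compute d_i^2.
  (1-1)^2=0, (4-7)^2=9, (5-5)^2=0, (3-2)^2=1, (7-4)^2=9, (6-3)^2=9, (2-6)^2=16
sum(d^2) = 44.
Step 3: rho = 1 - 6*44 / (7*(7^2 - 1)) = 1 - 264/336 = 0.214286.
Step 4: Under H0, t = rho * sqrt((n-2)/(1-rho^2)) = 0.4906 ~ t(5).
Step 5: Two-sided p-value from the t-distribution with 5 df = 0.644512.
Step 6: alpha = 0.05. fail to reject H0.

rho = 0.2143, p = 0.644512, fail to reject H0 at alpha = 0.05.


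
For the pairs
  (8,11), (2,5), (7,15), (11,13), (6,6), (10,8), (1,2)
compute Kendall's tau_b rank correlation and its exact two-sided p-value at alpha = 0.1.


Step 1: Enumerate the 21 unordered pairs (i,j) with i<j and classify each by sign(x_j-x_i) * sign(y_j-y_i).
  (1,2):dx=-6,dy=-6->C; (1,3):dx=-1,dy=+4->D; (1,4):dx=+3,dy=+2->C; (1,5):dx=-2,dy=-5->C
  (1,6):dx=+2,dy=-3->D; (1,7):dx=-7,dy=-9->C; (2,3):dx=+5,dy=+10->C; (2,4):dx=+9,dy=+8->C
  (2,5):dx=+4,dy=+1->C; (2,6):dx=+8,dy=+3->C; (2,7):dx=-1,dy=-3->C; (3,4):dx=+4,dy=-2->D
  (3,5):dx=-1,dy=-9->C; (3,6):dx=+3,dy=-7->D; (3,7):dx=-6,dy=-13->C; (4,5):dx=-5,dy=-7->C
  (4,6):dx=-1,dy=-5->C; (4,7):dx=-10,dy=-11->C; (5,6):dx=+4,dy=+2->C; (5,7):dx=-5,dy=-4->C
  (6,7):dx=-9,dy=-6->C
Step 2: C = 17, D = 4, total pairs = 21.
Step 3: tau = (C - D)/(n(n-1)/2) = (17 - 4)/21 = 0.619048.
Step 4: Exact two-sided p-value (enumerate n! = 5040 permutations of y under H0): p = 0.069048.
Step 5: alpha = 0.1. reject H0.

tau_b = 0.6190 (C=17, D=4), p = 0.069048, reject H0.


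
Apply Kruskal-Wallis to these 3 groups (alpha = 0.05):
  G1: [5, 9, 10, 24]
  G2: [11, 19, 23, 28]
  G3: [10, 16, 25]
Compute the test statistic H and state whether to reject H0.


Step 1: Combine all N = 11 observations and assign midranks.
sorted (value, group, rank): (5,G1,1), (9,G1,2), (10,G1,3.5), (10,G3,3.5), (11,G2,5), (16,G3,6), (19,G2,7), (23,G2,8), (24,G1,9), (25,G3,10), (28,G2,11)
Step 2: Sum ranks within each group.
R_1 = 15.5 (n_1 = 4)
R_2 = 31 (n_2 = 4)
R_3 = 19.5 (n_3 = 3)
Step 3: H = 12/(N(N+1)) * sum(R_i^2/n_i) - 3(N+1)
     = 12/(11*12) * (15.5^2/4 + 31^2/4 + 19.5^2/3) - 3*12
     = 0.090909 * 427.062 - 36
     = 2.823864.
Step 4: Ties present; correction factor C = 1 - 6/(11^3 - 11) = 0.995455. Corrected H = 2.823864 / 0.995455 = 2.836758.
Step 5: Under H0, H ~ chi^2(2); p-value = 0.242106.
Step 6: alpha = 0.05. fail to reject H0.

H = 2.8368, df = 2, p = 0.242106, fail to reject H0.


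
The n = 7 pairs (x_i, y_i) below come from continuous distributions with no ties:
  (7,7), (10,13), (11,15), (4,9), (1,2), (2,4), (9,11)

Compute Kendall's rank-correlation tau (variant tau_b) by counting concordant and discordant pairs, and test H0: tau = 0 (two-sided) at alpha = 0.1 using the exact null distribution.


Step 1: Enumerate the 21 unordered pairs (i,j) with i<j and classify each by sign(x_j-x_i) * sign(y_j-y_i).
  (1,2):dx=+3,dy=+6->C; (1,3):dx=+4,dy=+8->C; (1,4):dx=-3,dy=+2->D; (1,5):dx=-6,dy=-5->C
  (1,6):dx=-5,dy=-3->C; (1,7):dx=+2,dy=+4->C; (2,3):dx=+1,dy=+2->C; (2,4):dx=-6,dy=-4->C
  (2,5):dx=-9,dy=-11->C; (2,6):dx=-8,dy=-9->C; (2,7):dx=-1,dy=-2->C; (3,4):dx=-7,dy=-6->C
  (3,5):dx=-10,dy=-13->C; (3,6):dx=-9,dy=-11->C; (3,7):dx=-2,dy=-4->C; (4,5):dx=-3,dy=-7->C
  (4,6):dx=-2,dy=-5->C; (4,7):dx=+5,dy=+2->C; (5,6):dx=+1,dy=+2->C; (5,7):dx=+8,dy=+9->C
  (6,7):dx=+7,dy=+7->C
Step 2: C = 20, D = 1, total pairs = 21.
Step 3: tau = (C - D)/(n(n-1)/2) = (20 - 1)/21 = 0.904762.
Step 4: Exact two-sided p-value (enumerate n! = 5040 permutations of y under H0): p = 0.002778.
Step 5: alpha = 0.1. reject H0.

tau_b = 0.9048 (C=20, D=1), p = 0.002778, reject H0.


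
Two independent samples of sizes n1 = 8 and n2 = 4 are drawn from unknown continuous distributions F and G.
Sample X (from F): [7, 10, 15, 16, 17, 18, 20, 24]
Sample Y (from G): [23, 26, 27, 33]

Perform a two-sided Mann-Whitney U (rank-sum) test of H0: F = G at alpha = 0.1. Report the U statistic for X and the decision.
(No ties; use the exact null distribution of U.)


Step 1: Combine and sort all 12 observations; assign midranks.
sorted (value, group): (7,X), (10,X), (15,X), (16,X), (17,X), (18,X), (20,X), (23,Y), (24,X), (26,Y), (27,Y), (33,Y)
ranks: 7->1, 10->2, 15->3, 16->4, 17->5, 18->6, 20->7, 23->8, 24->9, 26->10, 27->11, 33->12
Step 2: Rank sum for X: R1 = 1 + 2 + 3 + 4 + 5 + 6 + 7 + 9 = 37.
Step 3: U_X = R1 - n1(n1+1)/2 = 37 - 8*9/2 = 37 - 36 = 1.
       U_Y = n1*n2 - U_X = 32 - 1 = 31.
Step 4: No ties, so the exact null distribution of U (based on enumerating the C(12,8) = 495 equally likely rank assignments) gives the two-sided p-value.
Step 5: p-value = 0.008081; compare to alpha = 0.1. reject H0.

U_X = 1, p = 0.008081, reject H0 at alpha = 0.1.


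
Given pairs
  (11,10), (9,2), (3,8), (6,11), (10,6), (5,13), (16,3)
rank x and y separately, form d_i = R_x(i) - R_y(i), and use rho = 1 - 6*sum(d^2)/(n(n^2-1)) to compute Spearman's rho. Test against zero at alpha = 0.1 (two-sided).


Step 1: Rank x and y separately (midranks; no ties here).
rank(x): 11->6, 9->4, 3->1, 6->3, 10->5, 5->2, 16->7
rank(y): 10->5, 2->1, 8->4, 11->6, 6->3, 13->7, 3->2
Step 2: d_i = R_x(i) - R_y(i); compute d_i^2.
  (6-5)^2=1, (4-1)^2=9, (1-4)^2=9, (3-6)^2=9, (5-3)^2=4, (2-7)^2=25, (7-2)^2=25
sum(d^2) = 82.
Step 3: rho = 1 - 6*82 / (7*(7^2 - 1)) = 1 - 492/336 = -0.464286.
Step 4: Under H0, t = rho * sqrt((n-2)/(1-rho^2)) = -1.1722 ~ t(5).
Step 5: Two-sided p-value from the t-distribution with 5 df = 0.293934.
Step 6: alpha = 0.1. fail to reject H0.

rho = -0.4643, p = 0.293934, fail to reject H0 at alpha = 0.1.


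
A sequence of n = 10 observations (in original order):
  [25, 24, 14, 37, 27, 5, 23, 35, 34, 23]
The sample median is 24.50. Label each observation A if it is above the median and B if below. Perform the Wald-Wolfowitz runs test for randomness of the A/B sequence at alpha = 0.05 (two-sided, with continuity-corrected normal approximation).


Step 1: Compute median = 24.50; label A = above, B = below.
Labels in order: ABBAABBAAB  (n_A = 5, n_B = 5)
Step 2: Count runs R = 6.
Step 3: Under H0 (random ordering), E[R] = 2*n_A*n_B/(n_A+n_B) + 1 = 2*5*5/10 + 1 = 6.0000.
        Var[R] = 2*n_A*n_B*(2*n_A*n_B - n_A - n_B) / ((n_A+n_B)^2 * (n_A+n_B-1)) = 2000/900 = 2.2222.
        SD[R] = 1.4907.
Step 4: R = E[R], so z = 0 with no continuity correction.
Step 5: Two-sided p-value via normal approximation = 2*(1 - Phi(|z|)) = 1.000000.
Step 6: alpha = 0.05. fail to reject H0.

R = 6, z = 0.0000, p = 1.000000, fail to reject H0.


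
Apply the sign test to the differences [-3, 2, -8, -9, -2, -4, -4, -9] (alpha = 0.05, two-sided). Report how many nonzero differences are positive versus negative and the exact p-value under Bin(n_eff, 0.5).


Step 1: Discard zero differences. Original n = 8; n_eff = number of nonzero differences = 8.
Nonzero differences (with sign): -3, +2, -8, -9, -2, -4, -4, -9
Step 2: Count signs: positive = 1, negative = 7.
Step 3: Under H0: P(positive) = 0.5, so the number of positives S ~ Bin(8, 0.5).
Step 4: Two-sided exact p-value = sum of Bin(8,0.5) probabilities at or below the observed probability = 0.070312.
Step 5: alpha = 0.05. fail to reject H0.

n_eff = 8, pos = 1, neg = 7, p = 0.070312, fail to reject H0.


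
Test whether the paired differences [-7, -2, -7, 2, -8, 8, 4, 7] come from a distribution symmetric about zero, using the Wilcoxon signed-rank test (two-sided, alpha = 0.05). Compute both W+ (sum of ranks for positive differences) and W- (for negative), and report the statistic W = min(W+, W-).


Step 1: Drop any zero differences (none here) and take |d_i|.
|d| = [7, 2, 7, 2, 8, 8, 4, 7]
Step 2: Midrank |d_i| (ties get averaged ranks).
ranks: |7|->5, |2|->1.5, |7|->5, |2|->1.5, |8|->7.5, |8|->7.5, |4|->3, |7|->5
Step 3: Attach original signs; sum ranks with positive sign and with negative sign.
W+ = 1.5 + 7.5 + 3 + 5 = 17
W- = 5 + 1.5 + 5 + 7.5 = 19
(Check: W+ + W- = 36 should equal n(n+1)/2 = 36.)
Step 4: Test statistic W = min(W+, W-) = 17.
Step 5: Ties in |d|, so use the tie-corrected normal approximation.
        E[W] = n(n+1)/4 = 8*9/4 = 18.
        Tie groups: |d|=2 (t=2), |d|=7 (t=3), |d|=8 (t=2); sum(t^3 - t) = 36.
        Var[W] = n(n+1)(2n+1)/24 - sum(t^3-t)/48 = 1224/24 - 36/48 = 50.25.
        z = (W - E[W]) / sqrt(Var[W]) = (17 - 18) / 7.0887 = -0.1411.
        Two-sided p = 2*Phi(z) = 0.887815.
Step 6: alpha = 0.05. fail to reject H0.

W+ = 17, W- = 19, W = min = 17, p = 0.887815, fail to reject H0.


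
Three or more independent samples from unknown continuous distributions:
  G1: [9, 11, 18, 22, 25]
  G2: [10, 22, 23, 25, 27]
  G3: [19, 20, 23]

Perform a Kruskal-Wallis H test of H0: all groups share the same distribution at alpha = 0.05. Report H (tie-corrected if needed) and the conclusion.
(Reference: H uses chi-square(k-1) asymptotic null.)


Step 1: Combine all N = 13 observations and assign midranks.
sorted (value, group, rank): (9,G1,1), (10,G2,2), (11,G1,3), (18,G1,4), (19,G3,5), (20,G3,6), (22,G1,7.5), (22,G2,7.5), (23,G2,9.5), (23,G3,9.5), (25,G1,11.5), (25,G2,11.5), (27,G2,13)
Step 2: Sum ranks within each group.
R_1 = 27 (n_1 = 5)
R_2 = 43.5 (n_2 = 5)
R_3 = 20.5 (n_3 = 3)
Step 3: H = 12/(N(N+1)) * sum(R_i^2/n_i) - 3(N+1)
     = 12/(13*14) * (27^2/5 + 43.5^2/5 + 20.5^2/3) - 3*14
     = 0.065934 * 664.333 - 42
     = 1.802198.
Step 4: Ties present; correction factor C = 1 - 18/(13^3 - 13) = 0.991758. Corrected H = 1.802198 / 0.991758 = 1.817175.
Step 5: Under H0, H ~ chi^2(2); p-value = 0.403093.
Step 6: alpha = 0.05. fail to reject H0.

H = 1.8172, df = 2, p = 0.403093, fail to reject H0.


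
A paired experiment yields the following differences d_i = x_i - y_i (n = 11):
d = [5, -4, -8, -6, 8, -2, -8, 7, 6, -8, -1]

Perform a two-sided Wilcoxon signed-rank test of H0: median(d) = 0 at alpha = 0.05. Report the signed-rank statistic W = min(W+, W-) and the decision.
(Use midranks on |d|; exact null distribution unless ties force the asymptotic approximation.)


Step 1: Drop any zero differences (none here) and take |d_i|.
|d| = [5, 4, 8, 6, 8, 2, 8, 7, 6, 8, 1]
Step 2: Midrank |d_i| (ties get averaged ranks).
ranks: |5|->4, |4|->3, |8|->9.5, |6|->5.5, |8|->9.5, |2|->2, |8|->9.5, |7|->7, |6|->5.5, |8|->9.5, |1|->1
Step 3: Attach original signs; sum ranks with positive sign and with negative sign.
W+ = 4 + 9.5 + 7 + 5.5 = 26
W- = 3 + 9.5 + 5.5 + 2 + 9.5 + 9.5 + 1 = 40
(Check: W+ + W- = 66 should equal n(n+1)/2 = 66.)
Step 4: Test statistic W = min(W+, W-) = 26.
Step 5: Ties in |d|, so use the tie-corrected normal approximation.
        E[W] = n(n+1)/4 = 11*12/4 = 33.
        Tie groups: |d|=6 (t=2), |d|=8 (t=4); sum(t^3 - t) = 66.
        Var[W] = n(n+1)(2n+1)/24 - sum(t^3-t)/48 = 3036/24 - 66/48 = 125.125.
        z = (W - E[W]) / sqrt(Var[W]) = (26 - 33) / 11.1859 = -0.6258.
        Two-sided p = 2*Phi(z) = 0.531455.
Step 6: alpha = 0.05. fail to reject H0.

W+ = 26, W- = 40, W = min = 26, p = 0.531455, fail to reject H0.


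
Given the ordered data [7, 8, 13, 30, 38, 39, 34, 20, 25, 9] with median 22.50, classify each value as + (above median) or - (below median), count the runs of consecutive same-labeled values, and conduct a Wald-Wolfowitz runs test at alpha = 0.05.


Step 1: Compute median = 22.50; label A = above, B = below.
Labels in order: BBBAAAABAB  (n_A = 5, n_B = 5)
Step 2: Count runs R = 5.
Step 3: Under H0 (random ordering), E[R] = 2*n_A*n_B/(n_A+n_B) + 1 = 2*5*5/10 + 1 = 6.0000.
        Var[R] = 2*n_A*n_B*(2*n_A*n_B - n_A - n_B) / ((n_A+n_B)^2 * (n_A+n_B-1)) = 2000/900 = 2.2222.
        SD[R] = 1.4907.
Step 4: Continuity-corrected z = (R + 0.5 - E[R]) / SD[R] = (5 + 0.5 - 6.0000) / 1.4907 = -0.3354.
Step 5: Two-sided p-value via normal approximation = 2*(1 - Phi(|z|)) = 0.737316.
Step 6: alpha = 0.05. fail to reject H0.

R = 5, z = -0.3354, p = 0.737316, fail to reject H0.


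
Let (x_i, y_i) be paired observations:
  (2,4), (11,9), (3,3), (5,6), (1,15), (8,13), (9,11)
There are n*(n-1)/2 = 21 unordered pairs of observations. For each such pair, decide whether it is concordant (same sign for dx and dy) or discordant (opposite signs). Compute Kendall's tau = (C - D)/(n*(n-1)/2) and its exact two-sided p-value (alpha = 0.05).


Step 1: Enumerate the 21 unordered pairs (i,j) with i<j and classify each by sign(x_j-x_i) * sign(y_j-y_i).
  (1,2):dx=+9,dy=+5->C; (1,3):dx=+1,dy=-1->D; (1,4):dx=+3,dy=+2->C; (1,5):dx=-1,dy=+11->D
  (1,6):dx=+6,dy=+9->C; (1,7):dx=+7,dy=+7->C; (2,3):dx=-8,dy=-6->C; (2,4):dx=-6,dy=-3->C
  (2,5):dx=-10,dy=+6->D; (2,6):dx=-3,dy=+4->D; (2,7):dx=-2,dy=+2->D; (3,4):dx=+2,dy=+3->C
  (3,5):dx=-2,dy=+12->D; (3,6):dx=+5,dy=+10->C; (3,7):dx=+6,dy=+8->C; (4,5):dx=-4,dy=+9->D
  (4,6):dx=+3,dy=+7->C; (4,7):dx=+4,dy=+5->C; (5,6):dx=+7,dy=-2->D; (5,7):dx=+8,dy=-4->D
  (6,7):dx=+1,dy=-2->D
Step 2: C = 11, D = 10, total pairs = 21.
Step 3: tau = (C - D)/(n(n-1)/2) = (11 - 10)/21 = 0.047619.
Step 4: Exact two-sided p-value (enumerate n! = 5040 permutations of y under H0): p = 1.000000.
Step 5: alpha = 0.05. fail to reject H0.

tau_b = 0.0476 (C=11, D=10), p = 1.000000, fail to reject H0.


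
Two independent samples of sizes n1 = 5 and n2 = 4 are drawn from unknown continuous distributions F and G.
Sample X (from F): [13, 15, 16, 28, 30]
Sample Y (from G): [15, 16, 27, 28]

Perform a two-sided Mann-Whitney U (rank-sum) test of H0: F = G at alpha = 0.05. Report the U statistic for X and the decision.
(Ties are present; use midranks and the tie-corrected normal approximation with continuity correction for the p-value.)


Step 1: Combine and sort all 9 observations; assign midranks.
sorted (value, group): (13,X), (15,X), (15,Y), (16,X), (16,Y), (27,Y), (28,X), (28,Y), (30,X)
ranks: 13->1, 15->2.5, 15->2.5, 16->4.5, 16->4.5, 27->6, 28->7.5, 28->7.5, 30->9
Step 2: Rank sum for X: R1 = 1 + 2.5 + 4.5 + 7.5 + 9 = 24.5.
Step 3: U_X = R1 - n1(n1+1)/2 = 24.5 - 5*6/2 = 24.5 - 15 = 9.5.
       U_Y = n1*n2 - U_X = 20 - 9.5 = 10.5.
Step 4: Ties are present, so use the tie-corrected normal approximation (with continuity correction) for the p-value.
Step 5: p-value = 1.000000; compare to alpha = 0.05. fail to reject H0.

U_X = 9.5, p = 1.000000, fail to reject H0 at alpha = 0.05.
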